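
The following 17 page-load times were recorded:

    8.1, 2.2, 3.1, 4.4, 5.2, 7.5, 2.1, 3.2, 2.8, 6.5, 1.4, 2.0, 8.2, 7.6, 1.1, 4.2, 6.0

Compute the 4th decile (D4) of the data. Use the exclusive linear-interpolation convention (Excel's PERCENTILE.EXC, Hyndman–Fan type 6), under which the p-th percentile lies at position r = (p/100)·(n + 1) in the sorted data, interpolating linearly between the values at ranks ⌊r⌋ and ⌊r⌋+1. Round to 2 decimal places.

3.12

Sorted: 1.1, 1.4, 2.0, 2.1, 2.2, 2.8, 3.1, 3.2, 4.2, 4.4, 5.2, 6.0, 6.5, 7.5, 7.6, 8.1, 8.2.
n = 17.
r = (40/100)·(17 + 1) = 7.2.
Rank 7 is 3.1 and rank 8 is 3.2.
Interpolate: 3.1 + 0.2·(3.2 − 3.1) = 3.1 + 0.2·0.1 = 3.12.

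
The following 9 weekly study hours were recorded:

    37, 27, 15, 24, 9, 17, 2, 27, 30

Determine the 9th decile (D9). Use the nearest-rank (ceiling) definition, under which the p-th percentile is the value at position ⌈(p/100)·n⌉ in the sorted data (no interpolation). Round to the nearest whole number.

37

Sorted: 2, 9, 15, 17, 24, 27, 27, 30, 37.
n = 9.
Position = ⌈90/100 · 9⌉ = ⌈8.1⌉ = 9.
The value at rank 9 is 37.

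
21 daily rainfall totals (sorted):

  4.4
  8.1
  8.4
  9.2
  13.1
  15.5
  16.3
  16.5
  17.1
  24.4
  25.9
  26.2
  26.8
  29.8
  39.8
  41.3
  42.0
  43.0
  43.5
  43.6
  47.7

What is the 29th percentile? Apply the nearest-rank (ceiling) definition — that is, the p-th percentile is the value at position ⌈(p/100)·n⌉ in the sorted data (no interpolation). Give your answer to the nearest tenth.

n = 21.
Position = ⌈29/100 · 21⌉ = ⌈6.09⌉ = 7.
The value at rank 7 is 16.3.

16.3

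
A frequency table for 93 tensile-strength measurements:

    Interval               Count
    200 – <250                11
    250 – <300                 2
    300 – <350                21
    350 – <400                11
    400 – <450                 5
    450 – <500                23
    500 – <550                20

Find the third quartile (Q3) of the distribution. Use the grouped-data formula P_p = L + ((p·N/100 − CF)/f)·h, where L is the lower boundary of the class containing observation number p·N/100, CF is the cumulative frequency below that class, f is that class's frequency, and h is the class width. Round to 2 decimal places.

N = 93; target position k = 75/100 · 93 = 69.75.
Cumulative frequencies: 11, 13, 34, 45, 50, 73, 93.
Observation 69.75 falls in the class 450 – <500.
L = 450, CF = 50, f = 23, h = 50.
P75 = 450 + ((69.75 − 50)/23)·50 = 450 + 42.9348 = 492.935.

492.93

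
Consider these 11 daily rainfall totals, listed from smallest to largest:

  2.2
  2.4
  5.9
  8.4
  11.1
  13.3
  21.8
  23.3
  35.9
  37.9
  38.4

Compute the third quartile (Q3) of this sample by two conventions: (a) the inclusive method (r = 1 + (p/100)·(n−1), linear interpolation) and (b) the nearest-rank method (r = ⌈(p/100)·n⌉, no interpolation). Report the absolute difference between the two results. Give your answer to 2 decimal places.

6.30

n = 11.
(a) r = 8.5; between ranks 8 (23.3) and 9 (35.9): 29.6.
(b) the nearest-rank method: rank 9 → 35.9.
|29.6 − 35.9| = 6.3.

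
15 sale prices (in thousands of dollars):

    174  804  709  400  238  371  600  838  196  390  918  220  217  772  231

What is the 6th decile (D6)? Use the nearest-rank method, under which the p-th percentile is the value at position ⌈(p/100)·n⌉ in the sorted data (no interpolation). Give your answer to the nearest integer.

400

Sorted: 174, 196, 217, 220, 231, 238, 371, 390, 400, 600, 709, 772, 804, 838, 918.
n = 15.
Position = ⌈60/100 · 15⌉ = ⌈9⌉ = 9.
The value at rank 9 is 400.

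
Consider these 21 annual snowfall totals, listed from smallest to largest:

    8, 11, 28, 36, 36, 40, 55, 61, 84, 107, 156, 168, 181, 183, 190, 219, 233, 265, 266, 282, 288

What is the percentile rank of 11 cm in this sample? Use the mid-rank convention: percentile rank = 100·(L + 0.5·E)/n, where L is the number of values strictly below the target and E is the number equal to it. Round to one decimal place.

7.1

Count below 11: L = 1; count equal: E = 1; n = 21.
Percentile rank = 100·(1 + 0.5·1)/21 = 100·1.5/21 = 7.143.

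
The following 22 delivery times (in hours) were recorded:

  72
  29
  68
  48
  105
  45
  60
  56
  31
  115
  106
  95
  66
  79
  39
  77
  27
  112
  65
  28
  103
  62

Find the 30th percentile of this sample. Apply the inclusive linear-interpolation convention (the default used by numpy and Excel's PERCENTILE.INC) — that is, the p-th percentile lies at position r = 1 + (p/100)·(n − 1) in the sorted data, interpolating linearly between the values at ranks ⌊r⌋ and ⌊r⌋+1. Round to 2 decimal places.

50.40

Sorted: 27, 28, 29, 31, 39, 45, 48, 56, 60, 62, 65, 66, 68, 72, 77, 79, 95, 103, 105, 106, 112, 115.
n = 22.
r = 1 + (30/100)·(22 − 1) = 1 + 6.3 = 7.3.
Rank 7 is 48 and rank 8 is 56.
Interpolate: 48 + 0.3·(56 − 48) = 48 + 0.3·8 = 50.4.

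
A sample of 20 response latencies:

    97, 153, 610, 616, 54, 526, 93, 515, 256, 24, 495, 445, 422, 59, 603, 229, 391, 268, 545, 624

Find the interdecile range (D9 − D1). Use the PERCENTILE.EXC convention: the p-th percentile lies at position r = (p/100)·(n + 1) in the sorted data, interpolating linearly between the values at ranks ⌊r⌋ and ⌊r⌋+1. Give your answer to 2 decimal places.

560.90

Sorted: 24, 54, 59, 93, 97, 153, 229, 256, 268, 391, 422, 445, 495, 515, 526, 545, 603, 610, 616, 624.
n = 20.
P10: r = 2.1; ranks 2–3 are 54, 59; interpolating gives 54.5.
P90: r = 18.9; ranks 18–19 are 610, 616; interpolating gives 615.4.
Difference: 615.4 − 54.5 = 560.9.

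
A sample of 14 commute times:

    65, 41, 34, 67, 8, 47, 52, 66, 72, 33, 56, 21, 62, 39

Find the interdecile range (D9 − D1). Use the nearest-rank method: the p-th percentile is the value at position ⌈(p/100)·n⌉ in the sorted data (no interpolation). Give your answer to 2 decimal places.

46.00

Sorted: 8, 21, 33, 34, 39, 41, 47, 52, 56, 62, 65, 66, 67, 72.
n = 14.
P10: rank ⌈10/100·14⌉ = 2 → 21.
P90: rank ⌈90/100·14⌉ = 13 → 67.
Difference: 67 − 21 = 46.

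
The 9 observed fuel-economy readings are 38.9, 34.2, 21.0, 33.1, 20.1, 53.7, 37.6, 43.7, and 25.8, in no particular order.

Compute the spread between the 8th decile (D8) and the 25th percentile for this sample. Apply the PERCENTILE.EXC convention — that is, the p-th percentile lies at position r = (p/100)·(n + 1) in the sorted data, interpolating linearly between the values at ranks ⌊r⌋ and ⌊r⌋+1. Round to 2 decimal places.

Sorted: 20.1, 21.0, 25.8, 33.1, 34.2, 37.6, 38.9, 43.7, 53.7.
n = 9.
P25: r = 2.5; ranks 2–3 are 21.0, 25.8; interpolating gives 23.4.
P80: r = 8 (integer) → 43.7.
Difference: 43.7 − 23.4 = 20.3.

20.30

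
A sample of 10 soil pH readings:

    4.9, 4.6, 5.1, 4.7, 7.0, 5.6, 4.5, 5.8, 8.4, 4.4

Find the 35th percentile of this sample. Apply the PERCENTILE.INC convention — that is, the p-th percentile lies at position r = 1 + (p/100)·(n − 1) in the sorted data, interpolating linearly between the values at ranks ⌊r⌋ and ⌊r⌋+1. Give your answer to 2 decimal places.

4.73

Sorted: 4.4, 4.5, 4.6, 4.7, 4.9, 5.1, 5.6, 5.8, 7.0, 8.4.
n = 10.
r = 1 + (35/100)·(10 − 1) = 1 + 3.15 = 4.15.
Rank 4 is 4.7 and rank 5 is 4.9.
Interpolate: 4.7 + 0.15·(4.9 − 4.7) = 4.7 + 0.15·0.2 = 4.73.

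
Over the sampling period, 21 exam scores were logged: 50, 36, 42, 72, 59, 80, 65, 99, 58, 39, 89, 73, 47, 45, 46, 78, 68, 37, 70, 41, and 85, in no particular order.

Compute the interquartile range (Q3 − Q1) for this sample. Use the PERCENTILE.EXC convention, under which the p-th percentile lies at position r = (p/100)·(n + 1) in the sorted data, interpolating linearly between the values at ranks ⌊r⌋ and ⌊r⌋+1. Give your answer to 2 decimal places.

Sorted: 36, 37, 39, 41, 42, 45, 46, 47, 50, 58, 59, 65, 68, 70, 72, 73, 78, 80, 85, 89, 99.
n = 21.
P25: r = 5.5; ranks 5–6 are 42, 45; interpolating gives 43.5.
P75: r = 16.5; ranks 16–17 are 73, 78; interpolating gives 75.5.
Difference: 75.5 − 43.5 = 32.

32.00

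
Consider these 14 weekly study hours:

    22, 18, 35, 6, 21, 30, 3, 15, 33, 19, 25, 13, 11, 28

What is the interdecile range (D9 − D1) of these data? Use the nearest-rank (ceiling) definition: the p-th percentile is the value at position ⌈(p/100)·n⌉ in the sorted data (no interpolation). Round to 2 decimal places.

27.00

Sorted: 3, 6, 11, 13, 15, 18, 19, 21, 22, 25, 28, 30, 33, 35.
n = 14.
P10: rank ⌈10/100·14⌉ = 2 → 6.
P90: rank ⌈90/100·14⌉ = 13 → 33.
Difference: 33 − 6 = 27.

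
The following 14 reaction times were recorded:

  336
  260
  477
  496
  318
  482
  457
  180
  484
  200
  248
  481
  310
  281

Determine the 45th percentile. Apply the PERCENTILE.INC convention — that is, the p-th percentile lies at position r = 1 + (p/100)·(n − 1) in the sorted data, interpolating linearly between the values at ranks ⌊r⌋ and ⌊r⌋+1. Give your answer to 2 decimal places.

316.80

Sorted: 180, 200, 248, 260, 281, 310, 318, 336, 457, 477, 481, 482, 484, 496.
n = 14.
r = 1 + (45/100)·(14 − 1) = 1 + 5.85 = 6.85.
Rank 6 is 310 and rank 7 is 318.
Interpolate: 310 + 0.85·(318 − 310) = 310 + 0.85·8 = 316.8.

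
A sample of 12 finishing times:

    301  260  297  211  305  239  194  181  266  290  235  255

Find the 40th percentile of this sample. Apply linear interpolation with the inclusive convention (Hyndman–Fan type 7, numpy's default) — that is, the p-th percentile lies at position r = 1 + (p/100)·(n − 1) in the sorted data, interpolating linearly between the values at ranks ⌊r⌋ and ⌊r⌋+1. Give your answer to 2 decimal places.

245.40

Sorted: 181, 194, 211, 235, 239, 255, 260, 266, 290, 297, 301, 305.
n = 12.
r = 1 + (40/100)·(12 − 1) = 1 + 4.4 = 5.4.
Rank 5 is 239 and rank 6 is 255.
Interpolate: 239 + 0.4·(255 − 239) = 239 + 0.4·16 = 245.4.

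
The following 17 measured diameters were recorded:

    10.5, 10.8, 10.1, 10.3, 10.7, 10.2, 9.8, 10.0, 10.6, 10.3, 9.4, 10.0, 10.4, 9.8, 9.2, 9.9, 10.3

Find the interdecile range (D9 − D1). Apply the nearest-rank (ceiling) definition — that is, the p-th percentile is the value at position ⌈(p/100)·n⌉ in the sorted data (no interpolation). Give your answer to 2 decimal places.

Sorted: 9.2, 9.4, 9.8, 9.8, 9.9, 10.0, 10.0, 10.1, 10.2, 10.3, 10.3, 10.3, 10.4, 10.5, 10.6, 10.7, 10.8.
n = 17.
P10: rank ⌈10/100·17⌉ = 2 → 9.4.
P90: rank ⌈90/100·17⌉ = 16 → 10.7.
Difference: 10.7 − 9.4 = 1.3.

1.30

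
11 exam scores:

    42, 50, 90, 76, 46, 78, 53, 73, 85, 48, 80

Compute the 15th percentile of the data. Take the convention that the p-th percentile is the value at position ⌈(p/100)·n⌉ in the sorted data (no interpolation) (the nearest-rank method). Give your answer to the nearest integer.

46

Sorted: 42, 46, 48, 50, 53, 73, 76, 78, 80, 85, 90.
n = 11.
Position = ⌈15/100 · 11⌉ = ⌈1.65⌉ = 2.
The value at rank 2 is 46.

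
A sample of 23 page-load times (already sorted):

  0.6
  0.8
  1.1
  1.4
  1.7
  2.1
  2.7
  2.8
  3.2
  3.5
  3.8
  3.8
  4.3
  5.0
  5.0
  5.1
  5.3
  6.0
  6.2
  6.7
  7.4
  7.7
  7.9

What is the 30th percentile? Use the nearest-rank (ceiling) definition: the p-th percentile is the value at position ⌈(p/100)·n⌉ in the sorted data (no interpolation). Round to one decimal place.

n = 23.
Position = ⌈30/100 · 23⌉ = ⌈6.9⌉ = 7.
The value at rank 7 is 2.7.

2.7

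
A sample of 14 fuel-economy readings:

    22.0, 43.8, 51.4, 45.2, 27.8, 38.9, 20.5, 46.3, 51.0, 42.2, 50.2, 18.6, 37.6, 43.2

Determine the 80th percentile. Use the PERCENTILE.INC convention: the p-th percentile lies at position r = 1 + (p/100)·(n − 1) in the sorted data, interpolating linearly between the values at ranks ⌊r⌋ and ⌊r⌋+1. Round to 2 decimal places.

47.86

Sorted: 18.6, 20.5, 22.0, 27.8, 37.6, 38.9, 42.2, 43.2, 43.8, 45.2, 46.3, 50.2, 51.0, 51.4.
n = 14.
r = 1 + (80/100)·(14 − 1) = 1 + 10.4 = 11.4.
Rank 11 is 46.3 and rank 12 is 50.2.
Interpolate: 46.3 + 0.4·(50.2 − 46.3) = 46.3 + 0.4·3.9 = 47.86.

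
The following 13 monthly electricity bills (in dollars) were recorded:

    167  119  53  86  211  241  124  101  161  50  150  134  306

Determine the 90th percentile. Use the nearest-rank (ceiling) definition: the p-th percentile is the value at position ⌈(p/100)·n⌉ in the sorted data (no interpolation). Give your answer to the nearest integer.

241

Sorted: 50, 53, 86, 101, 119, 124, 134, 150, 161, 167, 211, 241, 306.
n = 13.
Position = ⌈90/100 · 13⌉ = ⌈11.7⌉ = 12.
The value at rank 12 is 241.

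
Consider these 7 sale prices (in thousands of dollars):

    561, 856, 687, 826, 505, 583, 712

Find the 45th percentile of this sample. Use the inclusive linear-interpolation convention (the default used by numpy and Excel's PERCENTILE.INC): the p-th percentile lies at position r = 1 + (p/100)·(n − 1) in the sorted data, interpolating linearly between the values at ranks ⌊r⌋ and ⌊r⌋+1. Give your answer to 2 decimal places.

Sorted: 505, 561, 583, 687, 712, 826, 856.
n = 7.
r = 1 + (45/100)·(7 − 1) = 1 + 2.7 = 3.7.
Rank 3 is 583 and rank 4 is 687.
Interpolate: 583 + 0.7·(687 − 583) = 583 + 0.7·104 = 655.8.

655.80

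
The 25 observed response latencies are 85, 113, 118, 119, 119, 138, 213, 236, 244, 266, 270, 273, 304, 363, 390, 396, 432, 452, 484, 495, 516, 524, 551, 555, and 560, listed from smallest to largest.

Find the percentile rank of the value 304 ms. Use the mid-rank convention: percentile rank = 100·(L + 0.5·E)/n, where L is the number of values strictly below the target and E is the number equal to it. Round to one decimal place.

Count below 304: L = 12; count equal: E = 1; n = 25.
Percentile rank = 100·(12 + 0.5·1)/25 = 100·12.5/25 = 50.

50.0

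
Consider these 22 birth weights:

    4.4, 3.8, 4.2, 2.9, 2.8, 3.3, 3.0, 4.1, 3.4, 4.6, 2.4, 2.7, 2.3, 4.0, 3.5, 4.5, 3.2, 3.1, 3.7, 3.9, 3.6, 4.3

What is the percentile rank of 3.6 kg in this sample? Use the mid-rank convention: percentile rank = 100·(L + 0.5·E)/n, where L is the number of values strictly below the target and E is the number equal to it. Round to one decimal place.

Sorted: 2.3, 2.4, 2.7, 2.8, 2.9, 3.0, 3.1, 3.2, 3.3, 3.4, 3.5, 3.6, 3.7, 3.8, 3.9, 4.0, 4.1, 4.2, 4.3, 4.4, 4.5, 4.6.
Count below 3.6: L = 11; count equal: E = 1; n = 22.
Percentile rank = 100·(11 + 0.5·1)/22 = 100·11.5/22 = 52.27.

52.3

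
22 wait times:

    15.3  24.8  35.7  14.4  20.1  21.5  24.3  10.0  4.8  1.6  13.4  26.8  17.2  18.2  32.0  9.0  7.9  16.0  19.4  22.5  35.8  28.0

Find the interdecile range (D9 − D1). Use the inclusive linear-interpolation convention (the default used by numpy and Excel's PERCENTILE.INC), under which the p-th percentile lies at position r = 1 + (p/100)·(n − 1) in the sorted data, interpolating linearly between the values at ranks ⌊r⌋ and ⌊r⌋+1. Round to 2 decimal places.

23.59

Sorted: 1.6, 4.8, 7.9, 9.0, 10.0, 13.4, 14.4, 15.3, 16.0, 17.2, 18.2, 19.4, 20.1, 21.5, 22.5, 24.3, 24.8, 26.8, 28.0, 32.0, 35.7, 35.8.
n = 22.
P10: r = 3.1; ranks 3–4 are 7.9, 9.0; interpolating gives 8.01.
P90: r = 19.9; ranks 19–20 are 28.0, 32.0; interpolating gives 31.6.
Difference: 31.6 − 8.01 = 23.59.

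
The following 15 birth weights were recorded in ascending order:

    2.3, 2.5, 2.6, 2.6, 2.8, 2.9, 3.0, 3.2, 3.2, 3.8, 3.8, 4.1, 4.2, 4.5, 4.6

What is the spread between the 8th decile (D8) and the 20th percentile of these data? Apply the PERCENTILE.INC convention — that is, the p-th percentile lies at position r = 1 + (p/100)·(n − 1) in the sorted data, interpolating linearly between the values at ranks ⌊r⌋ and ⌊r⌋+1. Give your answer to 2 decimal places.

1.52

n = 15.
P20: r = 3.8; ranks 3–4 are 2.6, 2.6; interpolating gives 2.6.
P80: r = 12.2; ranks 12–13 are 4.1, 4.2; interpolating gives 4.12.
Difference: 4.12 − 2.6 = 1.52.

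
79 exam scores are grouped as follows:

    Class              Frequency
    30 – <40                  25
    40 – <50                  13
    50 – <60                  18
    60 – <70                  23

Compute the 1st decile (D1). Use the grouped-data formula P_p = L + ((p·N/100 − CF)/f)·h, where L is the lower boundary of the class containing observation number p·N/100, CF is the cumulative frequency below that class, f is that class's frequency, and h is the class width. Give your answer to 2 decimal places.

N = 79; target position k = 10/100 · 79 = 7.9.
Cumulative frequencies: 25, 38, 56, 79.
Observation 7.9 falls in the class 30 – <40.
L = 30, CF = 0, f = 25, h = 10.
P10 = 30 + ((7.9 − 0)/25)·10 = 30 + 3.16 = 33.16.

33.16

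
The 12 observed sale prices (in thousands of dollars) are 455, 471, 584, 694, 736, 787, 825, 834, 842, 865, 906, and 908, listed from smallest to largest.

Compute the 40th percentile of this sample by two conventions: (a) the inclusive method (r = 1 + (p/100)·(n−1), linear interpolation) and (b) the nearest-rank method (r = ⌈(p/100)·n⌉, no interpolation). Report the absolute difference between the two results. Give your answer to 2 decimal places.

20.40

n = 12.
(a) r = 5.4; between ranks 5 (736) and 6 (787): 756.4.
(b) the nearest-rank method: rank 5 → 736.
|756.4 − 736| = 20.4.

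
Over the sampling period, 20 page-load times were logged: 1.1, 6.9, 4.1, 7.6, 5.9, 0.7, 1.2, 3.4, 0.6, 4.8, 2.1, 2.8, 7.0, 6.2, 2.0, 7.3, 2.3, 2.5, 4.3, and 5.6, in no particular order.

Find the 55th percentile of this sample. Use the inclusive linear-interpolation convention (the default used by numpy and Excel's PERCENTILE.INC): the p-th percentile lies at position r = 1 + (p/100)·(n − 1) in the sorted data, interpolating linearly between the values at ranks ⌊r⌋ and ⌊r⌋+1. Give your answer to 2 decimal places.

Sorted: 0.6, 0.7, 1.1, 1.2, 2.0, 2.1, 2.3, 2.5, 2.8, 3.4, 4.1, 4.3, 4.8, 5.6, 5.9, 6.2, 6.9, 7.0, 7.3, 7.6.
n = 20.
r = 1 + (55/100)·(20 − 1) = 1 + 10.45 = 11.45.
Rank 11 is 4.1 and rank 12 is 4.3.
Interpolate: 4.1 + 0.45·(4.3 − 4.1) = 4.1 + 0.45·0.2 = 4.19.

4.19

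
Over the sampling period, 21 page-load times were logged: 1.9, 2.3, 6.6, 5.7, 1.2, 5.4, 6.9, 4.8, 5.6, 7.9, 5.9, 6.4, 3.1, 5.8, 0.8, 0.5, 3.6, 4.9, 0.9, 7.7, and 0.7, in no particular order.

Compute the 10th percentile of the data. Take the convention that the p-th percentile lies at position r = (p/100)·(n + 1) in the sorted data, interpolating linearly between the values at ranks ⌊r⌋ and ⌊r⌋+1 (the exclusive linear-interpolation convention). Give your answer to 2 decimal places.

Sorted: 0.5, 0.7, 0.8, 0.9, 1.2, 1.9, 2.3, 3.1, 3.6, 4.8, 4.9, 5.4, 5.6, 5.7, 5.8, 5.9, 6.4, 6.6, 6.9, 7.7, 7.9.
n = 21.
r = (10/100)·(21 + 1) = 2.2.
Rank 2 is 0.7 and rank 3 is 0.8.
Interpolate: 0.7 + 0.2·(0.8 − 0.7) = 0.7 + 0.2·0.1 = 0.72.

0.72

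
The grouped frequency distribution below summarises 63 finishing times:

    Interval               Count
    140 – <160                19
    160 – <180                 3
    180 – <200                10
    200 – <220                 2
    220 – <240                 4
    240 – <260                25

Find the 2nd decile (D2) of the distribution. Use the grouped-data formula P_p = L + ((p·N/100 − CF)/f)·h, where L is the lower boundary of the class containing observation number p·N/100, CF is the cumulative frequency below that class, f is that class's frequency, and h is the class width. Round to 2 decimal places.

N = 63; target position k = 20/100 · 63 = 12.6.
Cumulative frequencies: 19, 22, 32, 34, 38, 63.
Observation 12.6 falls in the class 140 – <160.
L = 140, CF = 0, f = 19, h = 20.
P20 = 140 + ((12.6 − 0)/19)·20 = 140 + 13.2632 = 153.263.

153.26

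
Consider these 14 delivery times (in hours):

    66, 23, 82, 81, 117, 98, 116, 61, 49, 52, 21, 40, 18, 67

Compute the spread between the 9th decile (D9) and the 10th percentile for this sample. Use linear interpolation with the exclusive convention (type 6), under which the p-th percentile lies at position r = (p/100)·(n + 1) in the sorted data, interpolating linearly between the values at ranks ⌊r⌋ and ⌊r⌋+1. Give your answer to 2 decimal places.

Sorted: 18, 21, 23, 40, 49, 52, 61, 66, 67, 81, 82, 98, 116, 117.
n = 14.
P10: r = 1.5; ranks 1–2 are 18, 21; interpolating gives 19.5.
P90: r = 13.5; ranks 13–14 are 116, 117; interpolating gives 116.5.
Difference: 116.5 − 19.5 = 97.

97.00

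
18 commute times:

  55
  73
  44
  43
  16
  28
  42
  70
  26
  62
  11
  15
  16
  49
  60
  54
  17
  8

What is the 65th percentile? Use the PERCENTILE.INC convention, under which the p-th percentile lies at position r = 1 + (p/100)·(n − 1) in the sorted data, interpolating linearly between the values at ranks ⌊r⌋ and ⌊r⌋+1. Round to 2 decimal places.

Sorted: 8, 11, 15, 16, 16, 17, 26, 28, 42, 43, 44, 49, 54, 55, 60, 62, 70, 73.
n = 18.
r = 1 + (65/100)·(18 − 1) = 1 + 11.05 = 12.05.
Rank 12 is 49 and rank 13 is 54.
Interpolate: 49 + 0.05·(54 − 49) = 49 + 0.05·5 = 49.25.

49.25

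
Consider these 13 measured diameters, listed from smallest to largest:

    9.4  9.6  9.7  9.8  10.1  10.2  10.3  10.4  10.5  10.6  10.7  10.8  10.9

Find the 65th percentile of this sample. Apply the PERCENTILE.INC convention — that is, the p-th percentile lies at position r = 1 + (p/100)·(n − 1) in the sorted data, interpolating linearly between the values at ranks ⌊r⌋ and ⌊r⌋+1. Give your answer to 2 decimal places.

n = 13.
r = 1 + (65/100)·(13 − 1) = 1 + 7.8 = 8.8.
Rank 8 is 10.4 and rank 9 is 10.5.
Interpolate: 10.4 + 0.8·(10.5 − 10.4) = 10.4 + 0.8·0.1 = 10.48.

10.48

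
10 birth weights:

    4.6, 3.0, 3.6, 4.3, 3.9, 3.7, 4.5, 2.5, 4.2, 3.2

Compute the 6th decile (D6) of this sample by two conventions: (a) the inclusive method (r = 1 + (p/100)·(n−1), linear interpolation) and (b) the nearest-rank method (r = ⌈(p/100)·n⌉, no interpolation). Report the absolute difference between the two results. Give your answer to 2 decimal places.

0.12

Sorted: 2.5, 3.0, 3.2, 3.6, 3.7, 3.9, 4.2, 4.3, 4.5, 4.6.
n = 10.
(a) r = 6.4; between ranks 6 (3.9) and 7 (4.2): 4.02.
(b) the nearest-rank method: rank 6 → 3.9.
|4.02 − 3.9| = 0.12.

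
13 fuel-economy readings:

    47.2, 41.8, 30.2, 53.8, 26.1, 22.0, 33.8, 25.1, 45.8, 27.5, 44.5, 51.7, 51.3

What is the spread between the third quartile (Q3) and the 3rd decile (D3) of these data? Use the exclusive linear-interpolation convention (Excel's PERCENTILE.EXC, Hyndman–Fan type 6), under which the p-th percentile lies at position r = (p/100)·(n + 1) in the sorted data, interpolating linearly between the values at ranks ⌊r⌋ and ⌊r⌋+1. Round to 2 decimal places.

21.21

Sorted: 22.0, 25.1, 26.1, 27.5, 30.2, 33.8, 41.8, 44.5, 45.8, 47.2, 51.3, 51.7, 53.8.
n = 13.
P30: r = 4.2; ranks 4–5 are 27.5, 30.2; interpolating gives 28.04.
P75: r = 10.5; ranks 10–11 are 47.2, 51.3; interpolating gives 49.25.
Difference: 49.25 − 28.04 = 21.21.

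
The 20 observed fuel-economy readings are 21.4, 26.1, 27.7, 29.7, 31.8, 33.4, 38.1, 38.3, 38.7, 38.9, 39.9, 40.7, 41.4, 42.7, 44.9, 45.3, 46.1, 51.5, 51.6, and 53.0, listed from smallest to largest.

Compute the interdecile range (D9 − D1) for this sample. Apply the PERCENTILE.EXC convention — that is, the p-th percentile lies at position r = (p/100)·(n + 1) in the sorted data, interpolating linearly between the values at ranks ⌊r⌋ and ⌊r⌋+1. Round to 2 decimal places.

25.33

n = 20.
P10: r = 2.1; ranks 2–3 are 26.1, 27.7; interpolating gives 26.26.
P90: r = 18.9; ranks 18–19 are 51.5, 51.6; interpolating gives 51.59.
Difference: 51.59 − 26.26 = 25.33.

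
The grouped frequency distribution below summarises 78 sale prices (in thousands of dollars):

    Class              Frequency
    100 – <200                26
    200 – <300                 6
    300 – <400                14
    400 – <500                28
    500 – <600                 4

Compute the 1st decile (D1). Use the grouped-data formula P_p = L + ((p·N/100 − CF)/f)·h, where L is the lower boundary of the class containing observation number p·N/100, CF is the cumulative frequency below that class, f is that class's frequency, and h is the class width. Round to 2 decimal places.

130.00

N = 78; target position k = 10/100 · 78 = 7.8.
Cumulative frequencies: 26, 32, 46, 74, 78.
Observation 7.8 falls in the class 100 – <200.
L = 100, CF = 0, f = 26, h = 100.
P10 = 100 + ((7.8 − 0)/26)·100 = 100 + 30 = 130.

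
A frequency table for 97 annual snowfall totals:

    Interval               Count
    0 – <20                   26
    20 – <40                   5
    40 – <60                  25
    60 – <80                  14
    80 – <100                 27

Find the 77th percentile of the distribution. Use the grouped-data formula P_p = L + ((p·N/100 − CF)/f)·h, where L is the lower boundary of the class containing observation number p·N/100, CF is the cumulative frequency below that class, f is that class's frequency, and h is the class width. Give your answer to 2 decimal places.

83.47

N = 97; target position k = 77/100 · 97 = 74.69.
Cumulative frequencies: 26, 31, 56, 70, 97.
Observation 74.69 falls in the class 80 – <100.
L = 80, CF = 70, f = 27, h = 20.
P77 = 80 + ((74.69 − 70)/27)·20 = 80 + 3.47407 = 83.4741.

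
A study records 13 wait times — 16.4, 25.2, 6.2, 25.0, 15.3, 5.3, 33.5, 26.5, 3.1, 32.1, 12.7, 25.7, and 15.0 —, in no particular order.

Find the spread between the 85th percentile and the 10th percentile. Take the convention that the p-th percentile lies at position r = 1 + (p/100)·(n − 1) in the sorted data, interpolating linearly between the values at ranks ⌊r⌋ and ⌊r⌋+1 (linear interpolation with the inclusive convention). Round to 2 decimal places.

Sorted: 3.1, 5.3, 6.2, 12.7, 15.0, 15.3, 16.4, 25.0, 25.2, 25.7, 26.5, 32.1, 33.5.
n = 13.
P10: r = 2.2; ranks 2–3 are 5.3, 6.2; interpolating gives 5.48.
P85: r = 11.2; ranks 11–12 are 26.5, 32.1; interpolating gives 27.62.
Difference: 27.62 − 5.48 = 22.14.

22.14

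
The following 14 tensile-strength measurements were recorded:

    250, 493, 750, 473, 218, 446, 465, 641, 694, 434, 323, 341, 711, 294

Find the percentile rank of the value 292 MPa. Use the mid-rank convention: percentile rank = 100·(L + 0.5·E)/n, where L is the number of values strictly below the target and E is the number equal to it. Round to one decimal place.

Sorted: 218, 250, 294, 323, 341, 434, 446, 465, 473, 493, 641, 694, 711, 750.
Count below 292: L = 2; count equal: E = 0; n = 14.
Percentile rank = 100·(2 + 0.5·0)/14 = 100·2/14 = 14.29.

14.3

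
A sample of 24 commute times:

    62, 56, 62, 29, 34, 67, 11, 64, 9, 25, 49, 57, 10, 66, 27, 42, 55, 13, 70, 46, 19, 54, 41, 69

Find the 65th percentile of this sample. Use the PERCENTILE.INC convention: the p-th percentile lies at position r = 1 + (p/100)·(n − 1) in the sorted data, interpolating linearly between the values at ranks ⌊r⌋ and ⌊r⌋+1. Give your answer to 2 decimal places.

Sorted: 9, 10, 11, 13, 19, 25, 27, 29, 34, 41, 42, 46, 49, 54, 55, 56, 57, 62, 62, 64, 66, 67, 69, 70.
n = 24.
r = 1 + (65/100)·(24 − 1) = 1 + 14.95 = 15.95.
Rank 15 is 55 and rank 16 is 56.
Interpolate: 55 + 0.95·(56 − 55) = 55 + 0.95·1 = 55.95.

55.95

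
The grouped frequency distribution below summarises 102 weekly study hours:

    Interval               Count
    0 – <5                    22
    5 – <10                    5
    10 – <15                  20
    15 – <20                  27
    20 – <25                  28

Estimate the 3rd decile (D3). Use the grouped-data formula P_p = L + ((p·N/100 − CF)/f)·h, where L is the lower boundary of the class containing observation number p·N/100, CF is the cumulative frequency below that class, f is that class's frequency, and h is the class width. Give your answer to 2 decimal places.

N = 102; target position k = 30/100 · 102 = 30.6.
Cumulative frequencies: 22, 27, 47, 74, 102.
Observation 30.6 falls in the class 10 – <15.
L = 10, CF = 27, f = 20, h = 5.
P30 = 10 + ((30.6 − 27)/20)·5 = 10 + 0.9 = 10.9.

10.90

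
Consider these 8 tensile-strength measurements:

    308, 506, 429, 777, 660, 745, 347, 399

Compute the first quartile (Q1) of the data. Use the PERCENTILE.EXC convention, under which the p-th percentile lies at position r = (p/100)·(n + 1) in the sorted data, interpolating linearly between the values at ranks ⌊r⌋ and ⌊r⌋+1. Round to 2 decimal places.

360.00

Sorted: 308, 347, 399, 429, 506, 660, 745, 777.
n = 8.
r = (25/100)·(8 + 1) = 2.25.
Rank 2 is 347 and rank 3 is 399.
Interpolate: 347 + 0.25·(399 − 347) = 347 + 0.25·52 = 360.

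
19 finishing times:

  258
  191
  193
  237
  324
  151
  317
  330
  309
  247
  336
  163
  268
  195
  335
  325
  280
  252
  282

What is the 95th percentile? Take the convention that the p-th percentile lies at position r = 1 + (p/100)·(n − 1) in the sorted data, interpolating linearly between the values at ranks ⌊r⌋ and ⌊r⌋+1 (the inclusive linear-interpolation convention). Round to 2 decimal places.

Sorted: 151, 163, 191, 193, 195, 237, 247, 252, 258, 268, 280, 282, 309, 317, 324, 325, 330, 335, 336.
n = 19.
r = 1 + (95/100)·(19 − 1) = 1 + 17.1 = 18.1.
Rank 18 is 335 and rank 19 is 336.
Interpolate: 335 + 0.1·(336 − 335) = 335 + 0.1·1 = 335.1.

335.10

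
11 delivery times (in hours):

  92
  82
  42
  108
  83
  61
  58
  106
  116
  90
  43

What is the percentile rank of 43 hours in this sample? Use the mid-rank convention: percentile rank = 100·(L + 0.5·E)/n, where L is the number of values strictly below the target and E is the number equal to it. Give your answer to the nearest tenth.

13.6

Sorted: 42, 43, 58, 61, 82, 83, 90, 92, 106, 108, 116.
Count below 43: L = 1; count equal: E = 1; n = 11.
Percentile rank = 100·(1 + 0.5·1)/11 = 100·1.5/11 = 13.64.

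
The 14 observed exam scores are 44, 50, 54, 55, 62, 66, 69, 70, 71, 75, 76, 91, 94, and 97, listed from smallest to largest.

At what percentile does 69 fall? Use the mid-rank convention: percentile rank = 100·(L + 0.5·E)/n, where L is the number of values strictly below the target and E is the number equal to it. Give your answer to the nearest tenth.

46.4

Count below 69: L = 6; count equal: E = 1; n = 14.
Percentile rank = 100·(6 + 0.5·1)/14 = 100·6.5/14 = 46.43.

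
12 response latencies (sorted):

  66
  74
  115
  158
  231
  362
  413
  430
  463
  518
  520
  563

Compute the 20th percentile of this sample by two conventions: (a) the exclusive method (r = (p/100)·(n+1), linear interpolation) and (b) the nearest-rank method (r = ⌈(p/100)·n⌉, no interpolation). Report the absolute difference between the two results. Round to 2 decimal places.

n = 12.
(a) r = 2.6; between ranks 2 (74) and 3 (115): 98.6.
(b) the nearest-rank method: rank 3 → 115.
|98.6 − 115| = 16.4.

16.40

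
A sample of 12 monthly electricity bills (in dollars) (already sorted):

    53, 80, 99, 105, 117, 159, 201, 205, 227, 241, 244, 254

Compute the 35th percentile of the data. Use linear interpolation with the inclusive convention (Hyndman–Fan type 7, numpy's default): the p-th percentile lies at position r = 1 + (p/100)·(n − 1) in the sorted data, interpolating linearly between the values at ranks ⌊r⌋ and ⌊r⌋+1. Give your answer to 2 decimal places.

115.20

n = 12.
r = 1 + (35/100)·(12 − 1) = 1 + 3.85 = 4.85.
Rank 4 is 105 and rank 5 is 117.
Interpolate: 105 + 0.85·(117 − 105) = 105 + 0.85·12 = 115.2.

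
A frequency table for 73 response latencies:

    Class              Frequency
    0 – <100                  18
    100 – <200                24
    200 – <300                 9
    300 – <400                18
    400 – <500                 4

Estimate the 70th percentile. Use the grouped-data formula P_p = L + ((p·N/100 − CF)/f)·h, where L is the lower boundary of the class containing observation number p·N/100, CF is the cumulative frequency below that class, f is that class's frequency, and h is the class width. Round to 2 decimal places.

N = 73; target position k = 70/100 · 73 = 51.1.
Cumulative frequencies: 18, 42, 51, 69, 73.
Observation 51.1 falls in the class 300 – <400.
L = 300, CF = 51, f = 18, h = 100.
P70 = 300 + ((51.1 − 51)/18)·100 = 300 + 0.555556 = 300.556.

300.56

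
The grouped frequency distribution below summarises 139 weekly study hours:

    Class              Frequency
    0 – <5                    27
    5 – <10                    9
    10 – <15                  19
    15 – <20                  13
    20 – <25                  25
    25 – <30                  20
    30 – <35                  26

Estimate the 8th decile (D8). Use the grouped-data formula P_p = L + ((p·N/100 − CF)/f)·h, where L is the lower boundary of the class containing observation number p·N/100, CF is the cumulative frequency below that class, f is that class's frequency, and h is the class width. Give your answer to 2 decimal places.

29.55

N = 139; target position k = 80/100 · 139 = 111.2.
Cumulative frequencies: 27, 36, 55, 68, 93, 113, 139.
Observation 111.2 falls in the class 25 – <30.
L = 25, CF = 93, f = 20, h = 5.
P80 = 25 + ((111.2 − 93)/20)·5 = 25 + 4.55 = 29.55.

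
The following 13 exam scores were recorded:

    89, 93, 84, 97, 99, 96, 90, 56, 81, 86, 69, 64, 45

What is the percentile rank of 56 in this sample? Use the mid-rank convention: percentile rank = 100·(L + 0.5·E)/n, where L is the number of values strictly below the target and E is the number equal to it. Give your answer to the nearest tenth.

11.5

Sorted: 45, 56, 64, 69, 81, 84, 86, 89, 90, 93, 96, 97, 99.
Count below 56: L = 1; count equal: E = 1; n = 13.
Percentile rank = 100·(1 + 0.5·1)/13 = 100·1.5/13 = 11.54.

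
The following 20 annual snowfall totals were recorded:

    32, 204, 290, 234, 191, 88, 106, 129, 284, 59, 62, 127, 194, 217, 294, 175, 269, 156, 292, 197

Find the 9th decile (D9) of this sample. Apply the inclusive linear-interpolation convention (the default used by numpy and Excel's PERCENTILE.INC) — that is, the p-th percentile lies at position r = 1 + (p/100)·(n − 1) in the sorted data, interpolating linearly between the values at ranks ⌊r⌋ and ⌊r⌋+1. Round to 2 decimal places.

Sorted: 32, 59, 62, 88, 106, 127, 129, 156, 175, 191, 194, 197, 204, 217, 234, 269, 284, 290, 292, 294.
n = 20.
r = 1 + (90/100)·(20 − 1) = 1 + 17.1 = 18.1.
Rank 18 is 290 and rank 19 is 292.
Interpolate: 290 + 0.1·(292 − 290) = 290 + 0.1·2 = 290.2.

290.20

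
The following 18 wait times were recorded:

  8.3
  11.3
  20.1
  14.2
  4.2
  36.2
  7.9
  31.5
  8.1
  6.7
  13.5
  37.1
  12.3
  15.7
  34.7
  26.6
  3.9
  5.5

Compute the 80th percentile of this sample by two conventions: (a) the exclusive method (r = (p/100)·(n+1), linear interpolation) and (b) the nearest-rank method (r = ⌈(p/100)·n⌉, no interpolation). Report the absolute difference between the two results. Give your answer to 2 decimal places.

Sorted: 3.9, 4.2, 5.5, 6.7, 7.9, 8.1, 8.3, 11.3, 12.3, 13.5, 14.2, 15.7, 20.1, 26.6, 31.5, 34.7, 36.2, 37.1.
n = 18.
(a) r = 15.2; between ranks 15 (31.5) and 16 (34.7): 32.14.
(b) the nearest-rank method: rank 15 → 31.5.
|32.14 − 31.5| = 0.64.

0.64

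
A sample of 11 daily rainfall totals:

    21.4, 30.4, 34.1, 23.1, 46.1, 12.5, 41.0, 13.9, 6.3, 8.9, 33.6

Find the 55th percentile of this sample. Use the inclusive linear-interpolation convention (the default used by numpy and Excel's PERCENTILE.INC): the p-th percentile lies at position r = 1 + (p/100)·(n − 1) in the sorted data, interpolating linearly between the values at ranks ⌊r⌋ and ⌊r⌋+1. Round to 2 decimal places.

Sorted: 6.3, 8.9, 12.5, 13.9, 21.4, 23.1, 30.4, 33.6, 34.1, 41.0, 46.1.
n = 11.
r = 1 + (55/100)·(11 − 1) = 1 + 5.5 = 6.5.
Rank 6 is 23.1 and rank 7 is 30.4.
Interpolate: 23.1 + 0.5·(30.4 − 23.1) = 23.1 + 0.5·7.3 = 26.75.

26.75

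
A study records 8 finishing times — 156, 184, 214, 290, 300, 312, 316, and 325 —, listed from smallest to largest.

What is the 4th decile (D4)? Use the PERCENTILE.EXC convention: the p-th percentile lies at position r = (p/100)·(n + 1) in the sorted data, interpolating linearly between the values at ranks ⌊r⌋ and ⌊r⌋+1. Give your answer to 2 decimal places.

259.60

n = 8.
r = (40/100)·(8 + 1) = 3.6.
Rank 3 is 214 and rank 4 is 290.
Interpolate: 214 + 0.6·(290 − 214) = 214 + 0.6·76 = 259.6.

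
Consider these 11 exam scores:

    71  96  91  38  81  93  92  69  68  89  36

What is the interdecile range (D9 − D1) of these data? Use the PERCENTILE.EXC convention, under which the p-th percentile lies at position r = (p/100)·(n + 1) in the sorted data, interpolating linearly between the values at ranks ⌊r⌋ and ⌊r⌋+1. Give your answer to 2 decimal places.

Sorted: 36, 38, 68, 69, 71, 81, 89, 91, 92, 93, 96.
n = 11.
P10: r = 1.2; ranks 1–2 are 36, 38; interpolating gives 36.4.
P90: r = 10.8; ranks 10–11 are 93, 96; interpolating gives 95.4.
Difference: 95.4 − 36.4 = 59.

59.00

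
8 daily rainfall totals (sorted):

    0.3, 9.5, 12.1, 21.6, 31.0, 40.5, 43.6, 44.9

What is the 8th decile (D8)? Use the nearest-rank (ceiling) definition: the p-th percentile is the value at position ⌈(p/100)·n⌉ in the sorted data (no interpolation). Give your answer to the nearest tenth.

n = 8.
Position = ⌈80/100 · 8⌉ = ⌈6.4⌉ = 7.
The value at rank 7 is 43.6.

43.6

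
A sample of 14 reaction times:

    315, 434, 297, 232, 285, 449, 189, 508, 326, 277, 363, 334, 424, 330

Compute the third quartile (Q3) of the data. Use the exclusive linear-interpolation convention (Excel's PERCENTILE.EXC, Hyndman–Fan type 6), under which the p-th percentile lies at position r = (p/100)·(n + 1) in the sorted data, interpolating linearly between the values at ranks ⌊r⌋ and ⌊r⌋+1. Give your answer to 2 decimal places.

Sorted: 189, 232, 277, 285, 297, 315, 326, 330, 334, 363, 424, 434, 449, 508.
n = 14.
r = (75/100)·(14 + 1) = 11.25.
Rank 11 is 424 and rank 12 is 434.
Interpolate: 424 + 0.25·(434 − 424) = 424 + 0.25·10 = 426.5.

426.50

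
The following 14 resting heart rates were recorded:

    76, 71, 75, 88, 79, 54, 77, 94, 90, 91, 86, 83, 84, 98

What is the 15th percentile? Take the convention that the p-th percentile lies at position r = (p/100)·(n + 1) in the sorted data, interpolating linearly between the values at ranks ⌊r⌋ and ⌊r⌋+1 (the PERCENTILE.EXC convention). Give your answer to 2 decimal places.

Sorted: 54, 71, 75, 76, 77, 79, 83, 84, 86, 88, 90, 91, 94, 98.
n = 14.
r = (15/100)·(14 + 1) = 2.25.
Rank 2 is 71 and rank 3 is 75.
Interpolate: 71 + 0.25·(75 − 71) = 71 + 0.25·4 = 72.

72.00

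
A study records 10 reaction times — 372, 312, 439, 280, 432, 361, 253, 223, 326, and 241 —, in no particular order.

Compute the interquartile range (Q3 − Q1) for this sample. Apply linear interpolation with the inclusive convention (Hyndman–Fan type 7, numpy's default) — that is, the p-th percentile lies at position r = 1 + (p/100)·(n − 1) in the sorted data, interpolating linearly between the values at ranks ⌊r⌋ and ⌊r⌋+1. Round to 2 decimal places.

Sorted: 223, 241, 253, 280, 312, 326, 361, 372, 432, 439.
n = 10.
P25: r = 3.25; ranks 3–4 are 253, 280; interpolating gives 259.75.
P75: r = 7.75; ranks 7–8 are 361, 372; interpolating gives 369.25.
Difference: 369.25 − 259.75 = 109.5.

109.50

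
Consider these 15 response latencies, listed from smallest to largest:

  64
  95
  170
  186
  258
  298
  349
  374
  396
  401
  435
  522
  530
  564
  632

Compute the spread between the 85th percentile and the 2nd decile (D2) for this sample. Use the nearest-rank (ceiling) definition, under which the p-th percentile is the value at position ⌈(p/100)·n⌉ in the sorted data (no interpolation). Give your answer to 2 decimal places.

n = 15.
P20: rank ⌈20/100·15⌉ = 3 → 170.
P85: rank ⌈85/100·15⌉ = 13 → 530.
Difference: 530 − 170 = 360.

360.00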